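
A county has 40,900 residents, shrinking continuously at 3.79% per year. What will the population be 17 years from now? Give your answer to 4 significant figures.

≈ 21,470 residents

P(17) = 40900 · e^(-0.0379·17) = 40900 · e^(-0.6443)
= 40900 · 0.52503 ≈ 21473.72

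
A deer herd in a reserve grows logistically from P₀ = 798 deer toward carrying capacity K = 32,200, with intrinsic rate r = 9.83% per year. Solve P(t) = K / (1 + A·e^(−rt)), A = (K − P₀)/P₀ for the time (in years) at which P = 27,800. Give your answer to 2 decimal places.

A = (32200 − 798)/798 = 39.35088
27800 = 32200/(1 + 39.35088·e^(−0.0983t)) → 1 + 39.35088·e^(−0.0983t) = 1.15827
e^(−0.0983t) = 0.004022 → t = ln(248.626)/0.0983 = 5.51595/0.0983

t ≈ 56.11 years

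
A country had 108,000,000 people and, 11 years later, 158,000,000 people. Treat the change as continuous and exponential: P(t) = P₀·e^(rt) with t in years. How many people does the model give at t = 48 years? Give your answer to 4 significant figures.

r = ln(158000000/108000000) / 11 ≈ 0.034588 per year
P(48) = 108000000 · e^(0.034588·48) = 108000000 · 5.26039 ≈ 568122421.1

≈ 568,100,000 people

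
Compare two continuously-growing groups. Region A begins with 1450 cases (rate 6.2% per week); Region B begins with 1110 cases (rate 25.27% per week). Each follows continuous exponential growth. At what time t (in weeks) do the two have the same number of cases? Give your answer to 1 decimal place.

1450·e^(0.062t) = 1110·e^(0.2527t)
1450/1110 = e^((0.2527 − 0.062)t) → ln(1.30631) = 0.1907·t
t = 0.2672 / 0.1907

t ≈ 1.4 weeks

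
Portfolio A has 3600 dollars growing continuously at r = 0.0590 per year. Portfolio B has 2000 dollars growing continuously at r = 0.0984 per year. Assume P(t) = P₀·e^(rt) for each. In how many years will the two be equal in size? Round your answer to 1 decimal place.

3600·e^(0.059t) = 2000·e^(0.0984t)
3600/2000 = e^((0.0984 − 0.059)t) → ln(1.8) = 0.0394·t
t = 0.58779 / 0.0394

t ≈ 14.9 years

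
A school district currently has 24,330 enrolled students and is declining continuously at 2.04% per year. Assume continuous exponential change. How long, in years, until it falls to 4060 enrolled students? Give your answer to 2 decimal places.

t ≈ 87.77 years

4060 = 24330 · e^(-0.0204·t)
t = ln(4060/24330) / -0.0204 = ln(0.16687) / -0.0204 = -1.79053 / -0.0204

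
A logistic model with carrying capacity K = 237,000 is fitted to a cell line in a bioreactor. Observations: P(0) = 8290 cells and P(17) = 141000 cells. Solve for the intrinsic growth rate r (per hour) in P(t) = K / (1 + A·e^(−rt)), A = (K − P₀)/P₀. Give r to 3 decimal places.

r ≈ 0.218 per hour

A = (237000 − 8290)/8290 = 27.58866
141000 = 237000/(1 + 27.58866·e^(−r·17)) → e^(−17r) = (1.68085 − 1)/27.58866 = 0.024679
r = −ln(0.024679)/17 = 3.70182/17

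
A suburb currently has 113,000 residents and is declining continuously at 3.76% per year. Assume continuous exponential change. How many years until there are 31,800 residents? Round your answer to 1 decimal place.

t ≈ 33.7 years

31800 = 113000 · e^(-0.0376·t)
t = ln(31800/113000) / -0.0376 = ln(0.28142) / -0.0376 = -1.26792 / -0.0376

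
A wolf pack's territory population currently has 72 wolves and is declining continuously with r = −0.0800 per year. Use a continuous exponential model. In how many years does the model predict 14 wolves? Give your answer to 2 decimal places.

t ≈ 20.47 years

14 = 72 · e^(-0.08·t)
t = ln(14/72) / -0.08 = ln(0.19444) / -0.08 = -1.63761 / -0.08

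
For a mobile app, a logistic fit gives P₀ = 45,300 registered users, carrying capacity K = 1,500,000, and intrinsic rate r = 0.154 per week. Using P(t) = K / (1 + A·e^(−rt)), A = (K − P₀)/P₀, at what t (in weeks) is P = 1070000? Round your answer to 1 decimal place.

t ≈ 28.4 weeks

A = (1500000 − 45300)/45300 = 32.11258
1070000 = 1500000/(1 + 32.11258·e^(−0.154t)) → 1 + 32.11258·e^(−0.154t) = 1.40187
e^(−0.154t) = 0.012514 → t = ln(79.90805)/0.154 = 4.38088/0.154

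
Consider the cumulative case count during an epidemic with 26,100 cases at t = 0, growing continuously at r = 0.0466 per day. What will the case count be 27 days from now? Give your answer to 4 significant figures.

P(27) = 26100 · e^(0.0466·27) = 26100 · e^(1.2582)
= 26100 · 3.51908 ≈ 91848.03

≈ 91,850 cases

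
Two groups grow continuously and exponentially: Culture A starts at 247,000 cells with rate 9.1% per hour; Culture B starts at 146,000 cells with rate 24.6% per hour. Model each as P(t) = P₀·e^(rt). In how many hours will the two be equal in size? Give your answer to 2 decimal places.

t ≈ 3.39 hours

247000·e^(0.091t) = 146000·e^(0.246t)
247000/146000 = e^((0.246 − 0.091)t) → ln(1.69178) = 0.155·t
t = 0.52578 / 0.155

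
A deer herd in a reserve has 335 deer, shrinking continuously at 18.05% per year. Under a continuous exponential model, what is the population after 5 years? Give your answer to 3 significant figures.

≈ 136 deer

P(5) = 335 · e^(-0.1805·5) = 335 · e^(-0.9025)
= 335 · 0.40555 ≈ 135.86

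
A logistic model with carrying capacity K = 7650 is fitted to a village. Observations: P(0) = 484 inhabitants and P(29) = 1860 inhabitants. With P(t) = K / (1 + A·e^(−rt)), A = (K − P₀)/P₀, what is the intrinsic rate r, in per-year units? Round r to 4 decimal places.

r ≈ 0.0538 per year

A = (7650 − 484)/484 = 14.80579
1860 = 7650/(1 + 14.80579·e^(−r·29)) → e^(−29r) = (4.1129 − 1)/14.80579 = 0.210249
r = −ln(0.210249)/29 = 1.55946/29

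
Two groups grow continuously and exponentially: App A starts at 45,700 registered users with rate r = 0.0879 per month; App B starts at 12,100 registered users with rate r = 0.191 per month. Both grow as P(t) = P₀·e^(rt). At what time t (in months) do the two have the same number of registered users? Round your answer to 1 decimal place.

45700·e^(0.0879t) = 12100·e^(0.191t)
45700/12100 = e^((0.191 − 0.0879)t) → ln(3.77686) = 0.1031·t
t = 1.32889 / 0.1031

t ≈ 12.9 months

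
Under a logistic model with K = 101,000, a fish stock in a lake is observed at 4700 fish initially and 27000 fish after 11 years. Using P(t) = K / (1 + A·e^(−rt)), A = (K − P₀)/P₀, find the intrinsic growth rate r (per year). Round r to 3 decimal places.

A = (101000 − 4700)/4700 = 20.48936
27000 = 101000/(1 + 20.48936·e^(−r·11)) → e^(−11r) = (3.74074 − 1)/20.48936 = 0.133764
r = −ln(0.133764)/11 = 2.01168/11

r ≈ 0.183 per year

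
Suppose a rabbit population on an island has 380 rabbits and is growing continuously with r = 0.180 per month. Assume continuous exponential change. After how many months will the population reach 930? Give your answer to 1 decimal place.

930 = 380 · e^(0.18·t)
t = ln(930/380) / 0.18 = ln(2.44737) / 0.18 = 0.89501 / 0.18

t ≈ 5.0 months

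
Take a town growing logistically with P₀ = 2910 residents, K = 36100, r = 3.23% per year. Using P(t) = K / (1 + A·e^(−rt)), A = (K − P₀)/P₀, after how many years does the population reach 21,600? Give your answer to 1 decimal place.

t ≈ 87.7 years

A = (36100 − 2910)/2910 = 11.4055
21600 = 36100/(1 + 11.4055·e^(−0.0323t)) → 1 + 11.4055·e^(−0.0323t) = 1.6713
e^(−0.0323t) = 0.058857 → t = ln(16.99026)/0.0323 = 2.83264/0.0323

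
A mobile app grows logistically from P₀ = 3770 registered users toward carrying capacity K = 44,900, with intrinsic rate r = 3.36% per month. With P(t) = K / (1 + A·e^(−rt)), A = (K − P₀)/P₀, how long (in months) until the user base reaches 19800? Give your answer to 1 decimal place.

A = (44900 − 3770)/3770 = 10.90981
19800 = 44900/(1 + 10.90981·e^(−0.0336t)) → 1 + 10.90981·e^(−0.0336t) = 2.26768
e^(−0.0336t) = 0.116196 → t = ln(8.60615)/0.0336 = 2.15248/0.0336

t ≈ 64.1 months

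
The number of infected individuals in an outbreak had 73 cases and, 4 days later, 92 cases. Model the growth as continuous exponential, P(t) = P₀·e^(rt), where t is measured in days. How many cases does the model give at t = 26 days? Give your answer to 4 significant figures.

≈ 328.4 cases

r = ln(92/73) / 4 ≈ 0.057832 per day
P(26) = 73 · e^(0.057832·26) = 73 · 4.49803 ≈ 328.36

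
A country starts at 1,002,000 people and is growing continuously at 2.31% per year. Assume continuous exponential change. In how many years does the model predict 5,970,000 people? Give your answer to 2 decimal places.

t ≈ 77.26 years

5970000 = 1002000 · e^(0.0231·t)
t = ln(5970000/1002000) / 0.0231 = ln(5.95808) / 0.0231 = 1.78475 / 0.0231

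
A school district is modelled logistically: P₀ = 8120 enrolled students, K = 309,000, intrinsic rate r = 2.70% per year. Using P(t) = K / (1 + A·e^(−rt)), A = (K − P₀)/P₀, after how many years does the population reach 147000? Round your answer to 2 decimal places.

t ≈ 130.19 years

A = (309000 − 8120)/8120 = 37.05419
147000 = 309000/(1 + 37.05419·e^(−0.027t)) → 1 + 37.05419·e^(−0.027t) = 2.10204
e^(−0.027t) = 0.029741 → t = ln(33.62324)/0.027 = 3.51522/0.027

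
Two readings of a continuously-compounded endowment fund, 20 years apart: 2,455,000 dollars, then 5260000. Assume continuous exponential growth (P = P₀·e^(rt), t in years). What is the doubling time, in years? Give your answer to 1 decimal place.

r = ln(5260000/2455000) / 20 = ln(2.14257) / 20 ≈ 0.0381 per year
doubling time = ln 2 / |r| = 0.69315 / 0.0381

doubling time ≈ 18.2 years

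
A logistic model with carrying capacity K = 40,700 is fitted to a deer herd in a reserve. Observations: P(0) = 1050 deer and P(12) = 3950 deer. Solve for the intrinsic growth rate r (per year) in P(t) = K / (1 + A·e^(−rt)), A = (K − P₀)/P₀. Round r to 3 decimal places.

r ≈ 0.117 per year

A = (40700 − 1050)/1050 = 37.7619
3950 = 40700/(1 + 37.7619·e^(−r·12)) → e^(−12r) = (10.3038 − 1)/37.7619 = 0.246381
r = −ln(0.246381)/12 = 1.40088/12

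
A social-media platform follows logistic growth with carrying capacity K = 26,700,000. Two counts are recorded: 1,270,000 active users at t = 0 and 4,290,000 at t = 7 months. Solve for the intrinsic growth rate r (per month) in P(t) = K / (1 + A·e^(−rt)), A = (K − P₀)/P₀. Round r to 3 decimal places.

r ≈ 0.192 per month

A = (26700000 − 1270000)/1270000 = 20.02362
4290000 = 26700000/(1 + 20.02362·e^(−r·7)) → e^(−7r) = (6.22378 − 1)/20.02362 = 0.260881
r = −ln(0.260881)/7 = 1.34369/7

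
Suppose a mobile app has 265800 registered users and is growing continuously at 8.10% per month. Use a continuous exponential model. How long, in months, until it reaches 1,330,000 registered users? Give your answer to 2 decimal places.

1330000 = 265800 · e^(0.081·t)
t = ln(1330000/265800) / 0.081 = ln(5.00376) / 0.081 = 1.61019 / 0.081

t ≈ 19.88 months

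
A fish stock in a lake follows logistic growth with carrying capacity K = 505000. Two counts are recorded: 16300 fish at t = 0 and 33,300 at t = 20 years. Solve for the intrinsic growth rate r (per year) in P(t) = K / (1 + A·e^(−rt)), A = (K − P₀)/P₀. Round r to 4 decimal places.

r ≈ 0.0375 per year

A = (505000 − 16300)/16300 = 29.9816
33300 = 505000/(1 + 29.9816·e^(−r·20)) → e^(−20r) = (15.16517 − 1)/29.9816 = 0.472462
r = −ln(0.472462)/20 = 0.7498/20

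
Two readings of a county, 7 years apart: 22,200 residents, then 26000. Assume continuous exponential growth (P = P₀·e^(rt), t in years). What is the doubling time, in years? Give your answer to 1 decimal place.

doubling time ≈ 30.7 years

r = ln(26000/22200) / 7 = ln(1.17117) / 7 ≈ 0.022572 per year
doubling time = ln 2 / |r| = 0.69315 / 0.022572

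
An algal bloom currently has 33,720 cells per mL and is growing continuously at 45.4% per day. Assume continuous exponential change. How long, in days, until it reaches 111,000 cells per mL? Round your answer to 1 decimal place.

t ≈ 2.6 days

111000 = 33720 · e^(0.454·t)
t = ln(111000/33720) / 0.454 = ln(3.29181) / 0.454 = 1.19144 / 0.454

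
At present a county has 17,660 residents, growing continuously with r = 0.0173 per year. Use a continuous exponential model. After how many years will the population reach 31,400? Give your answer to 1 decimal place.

31400 = 17660 · e^(0.0173·t)
t = ln(31400/17660) / 0.0173 = ln(1.77803) / 0.0173 = 0.57551 / 0.0173

t ≈ 33.3 years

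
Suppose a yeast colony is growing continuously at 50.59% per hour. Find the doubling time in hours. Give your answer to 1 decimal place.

doubling time ≈ 1.4 hours

doubling time = ln(2) / |r| = 0.69315 / 0.5059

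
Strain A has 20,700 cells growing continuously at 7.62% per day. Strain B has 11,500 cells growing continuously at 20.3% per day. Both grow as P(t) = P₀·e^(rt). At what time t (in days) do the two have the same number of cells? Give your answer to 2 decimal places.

t ≈ 4.64 days

20700·e^(0.0762t) = 11500·e^(0.203t)
20700/11500 = e^((0.203 − 0.0762)t) → ln(1.8) = 0.1268·t
t = 0.58779 / 0.1268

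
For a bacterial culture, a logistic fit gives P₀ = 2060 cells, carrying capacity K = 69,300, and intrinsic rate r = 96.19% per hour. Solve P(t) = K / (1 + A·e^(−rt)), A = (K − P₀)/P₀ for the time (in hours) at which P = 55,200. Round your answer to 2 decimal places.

t ≈ 5.04 hours

A = (69300 − 2060)/2060 = 32.64078
55200 = 69300/(1 + 32.64078·e^(−0.9619t)) → 1 + 32.64078·e^(−0.9619t) = 1.25543
e^(−0.9619t) = 0.007826 → t = ln(127.78517)/0.9619 = 4.85035/0.9619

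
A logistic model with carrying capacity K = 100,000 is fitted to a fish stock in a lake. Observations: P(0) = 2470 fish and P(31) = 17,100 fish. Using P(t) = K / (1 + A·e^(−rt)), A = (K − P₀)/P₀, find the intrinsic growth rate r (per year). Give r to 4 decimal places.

A = (100000 − 2470)/2470 = 39.48583
17100 = 100000/(1 + 39.48583·e^(−r·31)) → e^(−31r) = (5.84795 − 1)/39.48583 = 0.122777
r = −ln(0.122777)/31 = 2.09739/31

r ≈ 0.0677 per year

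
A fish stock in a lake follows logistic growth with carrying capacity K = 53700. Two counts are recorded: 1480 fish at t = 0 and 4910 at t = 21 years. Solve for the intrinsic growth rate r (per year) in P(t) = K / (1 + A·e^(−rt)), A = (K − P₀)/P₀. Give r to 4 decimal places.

r ≈ 0.0603 per year

A = (53700 − 1480)/1480 = 35.28378
4910 = 53700/(1 + 35.28378·e^(−r·21)) → e^(−21r) = (10.93686 − 1)/35.28378 = 0.281627
r = −ln(0.281627)/21 = 1.26717/21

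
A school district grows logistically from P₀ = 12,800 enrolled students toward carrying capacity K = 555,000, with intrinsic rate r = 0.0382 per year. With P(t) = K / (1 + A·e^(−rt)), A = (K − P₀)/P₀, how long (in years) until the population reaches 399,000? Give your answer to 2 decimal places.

A = (555000 − 12800)/12800 = 42.35938
399000 = 555000/(1 + 42.35938·e^(−0.0382t)) → 1 + 42.35938·e^(−0.0382t) = 1.39098
e^(−0.0382t) = 0.00923 → t = ln(108.34225)/0.0382 = 4.6853/0.0382

t ≈ 122.65 years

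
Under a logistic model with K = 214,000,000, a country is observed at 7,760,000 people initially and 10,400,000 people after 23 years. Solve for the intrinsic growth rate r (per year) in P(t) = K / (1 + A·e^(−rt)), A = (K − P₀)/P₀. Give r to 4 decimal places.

A = (214000000 − 7760000)/7760000 = 26.57732
10400000 = 214000000/(1 + 26.57732·e^(−r·23)) → e^(−23r) = (20.57692 − 1)/26.57732 = 0.736603
r = −ln(0.736603)/23 = 0.30571/23

r ≈ 0.0133 per year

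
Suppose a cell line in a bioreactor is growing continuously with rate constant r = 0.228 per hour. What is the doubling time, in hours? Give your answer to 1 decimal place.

doubling time = ln(2) / |r| = 0.69315 / 0.228

doubling time ≈ 3.0 hours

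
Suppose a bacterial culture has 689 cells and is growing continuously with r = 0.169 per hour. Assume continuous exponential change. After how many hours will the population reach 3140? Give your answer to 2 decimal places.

t ≈ 8.97 hours

3140 = 689 · e^(0.169·t)
t = ln(3140/689) / 0.169 = ln(4.55733) / 0.169 = 1.51674 / 0.169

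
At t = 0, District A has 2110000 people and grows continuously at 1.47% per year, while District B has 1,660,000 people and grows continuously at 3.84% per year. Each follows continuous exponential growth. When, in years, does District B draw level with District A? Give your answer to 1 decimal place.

t ≈ 10.1 years

2110000·e^(0.0147t) = 1660000·e^(0.0384t)
2110000/1660000 = e^((0.0384 − 0.0147)t) → ln(1.27108) = 0.0237·t
t = 0.23987 / 0.0237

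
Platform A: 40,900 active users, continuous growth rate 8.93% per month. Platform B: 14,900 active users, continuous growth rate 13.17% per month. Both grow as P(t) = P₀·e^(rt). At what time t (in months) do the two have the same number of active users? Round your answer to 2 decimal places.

t ≈ 23.82 months

40900·e^(0.0893t) = 14900·e^(0.1317t)
40900/14900 = e^((0.1317 − 0.0893)t) → ln(2.74497) = 0.0424·t
t = 1.00977 / 0.0424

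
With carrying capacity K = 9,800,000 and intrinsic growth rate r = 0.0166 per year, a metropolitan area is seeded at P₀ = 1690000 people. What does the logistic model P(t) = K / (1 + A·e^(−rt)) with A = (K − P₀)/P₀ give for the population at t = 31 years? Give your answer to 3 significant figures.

A = (9800000 − 1690000)/1690000 = 4.79882
P(31) = 9800000 / (1 + 4.79882·e^(−0.0166·31)) = 9800000 / (1 + 4.79882·0.59774)
= 9800000 / 3.86844 ≈ 2533319.03

≈ 2,530,000 people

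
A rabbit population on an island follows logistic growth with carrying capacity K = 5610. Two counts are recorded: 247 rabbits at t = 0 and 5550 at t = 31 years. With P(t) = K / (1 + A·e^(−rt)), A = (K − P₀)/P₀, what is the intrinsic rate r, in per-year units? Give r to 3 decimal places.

A = (5610 − 247)/247 = 21.71255
5550 = 5610/(1 + 21.71255·e^(−r·31)) → e^(−31r) = (1.01081 − 1)/21.71255 = 0.000498
r = −ln(0.000498)/31 = 7.6051/31

r ≈ 0.245 per year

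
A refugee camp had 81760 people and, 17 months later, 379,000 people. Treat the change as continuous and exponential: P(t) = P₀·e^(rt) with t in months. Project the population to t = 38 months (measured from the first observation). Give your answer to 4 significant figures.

≈ 2,520,000 people

r = ln(379000/81760) / 17 ≈ 0.09022 per month
P(38) = 81760 · e^(0.09022·38) = 81760 · 30.8266 ≈ 2520383.08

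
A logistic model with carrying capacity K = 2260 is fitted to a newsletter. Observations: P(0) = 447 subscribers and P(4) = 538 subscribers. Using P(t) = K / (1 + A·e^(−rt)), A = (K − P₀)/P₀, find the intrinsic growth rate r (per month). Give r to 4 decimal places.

r ≈ 0.0592 per month

A = (2260 − 447)/447 = 4.05593
538 = 2260/(1 + 4.05593·e^(−r·4)) → e^(−4r) = (4.20074 − 1)/4.05593 = 0.789152
r = −ln(0.789152)/4 = 0.2368/4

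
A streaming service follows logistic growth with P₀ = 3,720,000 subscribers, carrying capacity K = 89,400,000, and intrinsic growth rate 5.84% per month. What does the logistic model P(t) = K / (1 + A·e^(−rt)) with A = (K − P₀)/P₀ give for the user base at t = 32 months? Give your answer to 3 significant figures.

A = (89400000 − 3720000)/3720000 = 23.03226
P(32) = 89400000 / (1 + 23.03226·e^(−0.0584·32)) = 89400000 / (1 + 23.03226·0.154309)
= 89400000 / 4.55408 ≈ 19630756.07

≈ 19,600,000 subscribers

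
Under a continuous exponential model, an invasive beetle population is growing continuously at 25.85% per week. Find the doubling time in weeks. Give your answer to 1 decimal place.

doubling time ≈ 2.7 weeks

doubling time = ln(2) / |r| = 0.69315 / 0.2585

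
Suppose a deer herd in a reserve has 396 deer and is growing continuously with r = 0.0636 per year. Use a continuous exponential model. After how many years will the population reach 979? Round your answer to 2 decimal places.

979 = 396 · e^(0.0636·t)
t = ln(979/396) / 0.0636 = ln(2.47222) / 0.0636 = 0.90512 / 0.0636

t ≈ 14.23 years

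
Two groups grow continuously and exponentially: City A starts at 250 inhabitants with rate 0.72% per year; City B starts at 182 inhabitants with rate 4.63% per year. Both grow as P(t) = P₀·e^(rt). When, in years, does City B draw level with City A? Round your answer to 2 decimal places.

250·e^(0.0072t) = 182·e^(0.0463t)
250/182 = e^((0.0463 − 0.0072)t) → ln(1.37363) = 0.0391·t
t = 0.31745 / 0.0391

t ≈ 8.12 years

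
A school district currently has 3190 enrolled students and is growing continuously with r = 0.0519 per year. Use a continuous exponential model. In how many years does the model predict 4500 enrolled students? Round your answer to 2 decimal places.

t ≈ 6.63 years

4500 = 3190 · e^(0.0519·t)
t = ln(4500/3190) / 0.0519 = ln(1.41066) / 0.0519 = 0.34406 / 0.0519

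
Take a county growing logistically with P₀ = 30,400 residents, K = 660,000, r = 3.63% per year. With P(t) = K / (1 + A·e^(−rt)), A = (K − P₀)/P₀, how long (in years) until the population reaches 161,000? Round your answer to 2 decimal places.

A = (660000 − 30400)/30400 = 20.71053
161000 = 660000/(1 + 20.71053·e^(−0.0363t)) → 1 + 20.71053·e^(−0.0363t) = 4.09938
e^(−0.0363t) = 0.149652 → t = ln(6.68215)/0.0363 = 1.89944/0.0363

t ≈ 52.33 years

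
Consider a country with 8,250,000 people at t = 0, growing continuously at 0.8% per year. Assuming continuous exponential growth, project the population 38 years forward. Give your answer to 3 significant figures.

P(38) = 8250000 · e^(0.008·38) = 8250000 · e^(0.304)
= 8250000 · 1.35527 ≈ 11180969.71

≈ 11,200,000 people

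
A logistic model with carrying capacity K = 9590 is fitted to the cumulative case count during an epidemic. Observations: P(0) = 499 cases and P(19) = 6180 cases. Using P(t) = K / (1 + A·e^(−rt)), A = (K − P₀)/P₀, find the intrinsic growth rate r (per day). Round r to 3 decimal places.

A = (9590 − 499)/499 = 18.21844
6180 = 9590/(1 + 18.21844·e^(−r·19)) → e^(−19r) = (1.55178 − 1)/18.21844 = 0.030287
r = −ln(0.030287)/19 = 3.49704/19

r ≈ 0.184 per day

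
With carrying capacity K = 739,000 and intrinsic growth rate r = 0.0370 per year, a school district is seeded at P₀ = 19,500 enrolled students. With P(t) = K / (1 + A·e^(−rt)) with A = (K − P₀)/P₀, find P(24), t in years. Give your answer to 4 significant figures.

≈ 45,670 enrolled students

A = (739000 − 19500)/19500 = 36.89744
P(24) = 739000 / (1 + 36.89744·e^(−0.037·24)) = 739000 / (1 + 36.89744·0.411478)
= 739000 / 16.18248 ≈ 45666.67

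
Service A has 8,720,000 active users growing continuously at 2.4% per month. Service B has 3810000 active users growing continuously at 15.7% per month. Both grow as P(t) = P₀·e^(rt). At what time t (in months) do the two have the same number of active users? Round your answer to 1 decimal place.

t ≈ 6.2 months

8720000·e^(0.024t) = 3810000·e^(0.157t)
8720000/3810000 = e^((0.157 − 0.024)t) → ln(2.28871) = 0.133·t
t = 0.82799 / 0.133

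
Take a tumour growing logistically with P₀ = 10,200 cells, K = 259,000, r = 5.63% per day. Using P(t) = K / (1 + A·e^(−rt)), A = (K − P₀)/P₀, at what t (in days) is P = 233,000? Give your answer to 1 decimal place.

A = (259000 − 10200)/10200 = 24.39216
233000 = 259000/(1 + 24.39216·e^(−0.0563t)) → 1 + 24.39216·e^(−0.0563t) = 1.11159
e^(−0.0563t) = 0.004575 → t = ln(218.59125)/0.0563 = 5.3872/0.0563

t ≈ 95.7 days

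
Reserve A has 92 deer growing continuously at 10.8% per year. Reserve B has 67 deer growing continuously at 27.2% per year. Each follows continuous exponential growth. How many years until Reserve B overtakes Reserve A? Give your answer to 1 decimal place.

92·e^(0.108t) = 67·e^(0.272t)
92/67 = e^((0.272 − 0.108)t) → ln(1.37313) = 0.164·t
t = 0.3171 / 0.164

t ≈ 1.9 years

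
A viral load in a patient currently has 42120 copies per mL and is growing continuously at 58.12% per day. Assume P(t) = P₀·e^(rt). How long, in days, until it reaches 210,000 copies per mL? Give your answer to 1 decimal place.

t ≈ 2.8 days

210000 = 42120 · e^(0.5812·t)
t = ln(210000/42120) / 0.5812 = ln(4.98575) / 0.5812 = 1.60658 / 0.5812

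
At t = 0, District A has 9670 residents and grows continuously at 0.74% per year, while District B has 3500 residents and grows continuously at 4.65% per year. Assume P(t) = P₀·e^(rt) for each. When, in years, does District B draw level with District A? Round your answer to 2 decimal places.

t ≈ 25.99 years

9670·e^(0.0074t) = 3500·e^(0.0465t)
9670/3500 = e^((0.0465 − 0.0074)t) → ln(2.76286) = 0.0391·t
t = 1.01627 / 0.0391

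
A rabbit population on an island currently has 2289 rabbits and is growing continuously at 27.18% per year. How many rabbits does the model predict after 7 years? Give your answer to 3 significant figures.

P(7) = 2289 · e^(0.2718·7) = 2289 · e^(1.9026)
= 2289 · 6.7033 ≈ 15343.85

≈ 15,300 rabbits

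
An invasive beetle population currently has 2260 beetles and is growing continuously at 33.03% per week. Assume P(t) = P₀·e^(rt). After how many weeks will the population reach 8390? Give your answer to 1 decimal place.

8390 = 2260 · e^(0.3303·t)
t = ln(8390/2260) / 0.3303 = ln(3.71239) / 0.3303 = 1.31168 / 0.3303

t ≈ 4.0 weeks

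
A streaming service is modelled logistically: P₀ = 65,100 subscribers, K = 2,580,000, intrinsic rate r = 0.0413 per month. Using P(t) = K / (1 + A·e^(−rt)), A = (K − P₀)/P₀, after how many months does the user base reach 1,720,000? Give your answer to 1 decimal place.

A = (2580000 − 65100)/65100 = 38.63134
1720000 = 2580000/(1 + 38.63134·e^(−0.0413t)) → 1 + 38.63134·e^(−0.0413t) = 1.5
e^(−0.0413t) = 0.012943 → t = ln(77.26267)/0.0413 = 4.34721/0.0413

t ≈ 105.3 months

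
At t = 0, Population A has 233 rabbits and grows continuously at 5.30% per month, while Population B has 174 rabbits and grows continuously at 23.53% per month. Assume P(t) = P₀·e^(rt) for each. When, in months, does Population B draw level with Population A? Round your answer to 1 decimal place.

233·e^(0.053t) = 174·e^(0.2353t)
233/174 = e^((0.2353 − 0.053)t) → ln(1.33908) = 0.1823·t
t = 0.29198 / 0.1823

t ≈ 1.6 months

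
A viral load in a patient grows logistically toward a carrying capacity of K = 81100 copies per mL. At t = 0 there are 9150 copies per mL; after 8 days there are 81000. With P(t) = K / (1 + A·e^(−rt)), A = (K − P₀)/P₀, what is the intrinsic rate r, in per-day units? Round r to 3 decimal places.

A = (81100 − 9150)/9150 = 7.86339
81000 = 81100/(1 + 7.86339·e^(−r·8)) → e^(−8r) = (1.00123 − 1)/7.86339 = 0.000157
r = −ln(0.000157)/8 = 8.75925/8

r ≈ 1.095 per day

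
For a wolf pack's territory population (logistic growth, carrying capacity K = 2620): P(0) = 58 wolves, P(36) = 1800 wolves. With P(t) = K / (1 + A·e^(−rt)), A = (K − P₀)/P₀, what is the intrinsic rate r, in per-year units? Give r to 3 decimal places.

A = (2620 − 58)/58 = 44.17241
1800 = 2620/(1 + 44.17241·e^(−r·36)) → e^(−36r) = (1.45556 − 1)/44.17241 = 0.010313
r = −ln(0.010313)/36 = 4.57434/36

r ≈ 0.127 per year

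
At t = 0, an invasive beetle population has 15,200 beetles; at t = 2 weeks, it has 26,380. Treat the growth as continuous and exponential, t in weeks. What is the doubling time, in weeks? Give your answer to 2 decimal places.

r = ln(26380/15200) / 2 = ln(1.73553) / 2 ≈ 0.275655 per week
doubling time = ln 2 / |r| = 0.69315 / 0.275655

doubling time ≈ 2.51 weeks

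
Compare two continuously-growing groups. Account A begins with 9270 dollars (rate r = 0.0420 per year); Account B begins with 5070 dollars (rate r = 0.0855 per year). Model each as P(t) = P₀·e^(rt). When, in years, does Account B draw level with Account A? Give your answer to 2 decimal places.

9270·e^(0.042t) = 5070·e^(0.0855t)
9270/5070 = e^((0.0855 − 0.042)t) → ln(1.8284) = 0.0435·t
t = 0.60344 / 0.0435

t ≈ 13.87 years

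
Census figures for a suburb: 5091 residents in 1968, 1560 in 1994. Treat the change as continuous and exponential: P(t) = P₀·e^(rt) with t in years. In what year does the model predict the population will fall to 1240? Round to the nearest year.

year 1999

r = ln(1560/5091) / 26 = -1.18279/26 ≈ -0.045492 per year
t = ln(1240/5091) / r = -1.41236/-0.045492 ≈ 31.05 years after 1968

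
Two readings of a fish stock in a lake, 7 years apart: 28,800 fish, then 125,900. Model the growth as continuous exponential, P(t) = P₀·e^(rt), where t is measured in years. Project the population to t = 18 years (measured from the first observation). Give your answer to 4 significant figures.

≈ 1,279,000 fish

r = ln(125900/28800) / 7 ≈ 0.21073 per year
P(18) = 28800 · e^(0.21073·18) = 28800 · 44.39588 ≈ 1278601.21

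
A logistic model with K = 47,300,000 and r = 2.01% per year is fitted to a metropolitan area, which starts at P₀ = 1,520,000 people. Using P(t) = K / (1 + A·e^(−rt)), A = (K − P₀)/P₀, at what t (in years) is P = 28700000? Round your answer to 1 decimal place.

A = (47300000 − 1520000)/1520000 = 30.11842
28700000 = 47300000/(1 + 30.11842·e^(−0.0201t)) → 1 + 30.11842·e^(−0.0201t) = 1.64808
e^(−0.0201t) = 0.021518 → t = ln(46.47305)/0.0201 = 3.83887/0.0201

t ≈ 191.0 years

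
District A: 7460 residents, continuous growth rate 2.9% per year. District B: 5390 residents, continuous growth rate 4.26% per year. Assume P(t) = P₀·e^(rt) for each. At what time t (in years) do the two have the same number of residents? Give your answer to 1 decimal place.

t ≈ 23.9 years

7460·e^(0.029t) = 5390·e^(0.0426t)
7460/5390 = e^((0.0426 − 0.029)t) → ln(1.38404) = 0.0136·t
t = 0.32501 / 0.0136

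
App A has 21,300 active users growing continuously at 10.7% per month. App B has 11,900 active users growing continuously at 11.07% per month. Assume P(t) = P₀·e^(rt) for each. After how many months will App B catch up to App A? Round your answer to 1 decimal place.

t ≈ 157.3 months

21300·e^(0.107t) = 11900·e^(0.1107t)
21300/11900 = e^((0.1107 − 0.107)t) → ln(1.78992) = 0.0037·t
t = 0.58217 / 0.0037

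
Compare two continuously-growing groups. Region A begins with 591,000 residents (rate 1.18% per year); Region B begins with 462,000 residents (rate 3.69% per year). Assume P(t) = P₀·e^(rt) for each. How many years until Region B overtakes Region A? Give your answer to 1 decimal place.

591000·e^(0.0118t) = 462000·e^(0.0369t)
591000/462000 = e^((0.0369 − 0.0118)t) → ln(1.27922) = 0.0251·t
t = 0.24625 / 0.0251

t ≈ 9.8 years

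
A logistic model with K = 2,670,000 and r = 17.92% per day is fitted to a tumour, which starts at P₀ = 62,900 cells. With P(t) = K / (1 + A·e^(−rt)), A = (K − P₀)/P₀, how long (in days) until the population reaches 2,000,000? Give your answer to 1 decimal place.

A = (2670000 − 62900)/62900 = 41.44833
2000000 = 2670000/(1 + 41.44833·e^(−0.1792t)) → 1 + 41.44833·e^(−0.1792t) = 1.335
e^(−0.1792t) = 0.008082 → t = ln(123.72636)/0.1792 = 4.81807/0.1792

t ≈ 26.9 days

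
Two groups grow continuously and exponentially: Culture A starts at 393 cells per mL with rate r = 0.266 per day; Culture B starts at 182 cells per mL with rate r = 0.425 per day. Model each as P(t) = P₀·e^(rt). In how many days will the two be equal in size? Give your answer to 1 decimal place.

t ≈ 4.8 days

393·e^(0.266t) = 182·e^(0.425t)
393/182 = e^((0.425 − 0.266)t) → ln(2.15934) = 0.159·t
t = 0.7698 / 0.159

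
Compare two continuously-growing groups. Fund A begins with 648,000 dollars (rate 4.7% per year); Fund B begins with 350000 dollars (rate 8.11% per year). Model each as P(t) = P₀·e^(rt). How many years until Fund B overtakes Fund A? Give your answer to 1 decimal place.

t ≈ 18.1 years

648000·e^(0.047t) = 350000·e^(0.0811t)
648000/350000 = e^((0.0811 − 0.047)t) → ln(1.85143) = 0.0341·t
t = 0.61596 / 0.0341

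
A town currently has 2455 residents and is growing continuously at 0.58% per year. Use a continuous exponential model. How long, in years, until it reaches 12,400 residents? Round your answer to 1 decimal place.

t ≈ 279.2 years

12400 = 2455 · e^(0.0058·t)
t = ln(12400/2455) / 0.0058 = ln(5.05092) / 0.0058 = 1.61957 / 0.0058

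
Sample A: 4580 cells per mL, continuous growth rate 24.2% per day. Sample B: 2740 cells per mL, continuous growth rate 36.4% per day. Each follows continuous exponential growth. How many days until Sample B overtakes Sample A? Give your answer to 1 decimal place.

t ≈ 4.2 days

4580·e^(0.242t) = 2740·e^(0.364t)
4580/2740 = e^((0.364 − 0.242)t) → ln(1.67153) = 0.122·t
t = 0.51374 / 0.122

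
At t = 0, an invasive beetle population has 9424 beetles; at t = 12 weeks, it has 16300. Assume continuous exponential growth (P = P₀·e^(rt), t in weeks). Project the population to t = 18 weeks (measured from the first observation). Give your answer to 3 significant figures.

r = ln(16300/9424) / 12 ≈ 0.045659 per week
P(18) = 9424 · e^(0.045659·18) = 9424 · 2.27472 ≈ 21436.99

≈ 21,400 beetles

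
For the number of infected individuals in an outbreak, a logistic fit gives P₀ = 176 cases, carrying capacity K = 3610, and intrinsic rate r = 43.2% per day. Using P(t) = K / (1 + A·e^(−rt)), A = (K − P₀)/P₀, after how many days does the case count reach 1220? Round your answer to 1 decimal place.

A = (3610 − 176)/176 = 19.51136
1220 = 3610/(1 + 19.51136·e^(−0.432t)) → 1 + 19.51136·e^(−0.432t) = 2.95902
e^(−0.432t) = 0.100404 → t = ln(9.95978)/0.432 = 2.29855/0.432

t ≈ 5.3 days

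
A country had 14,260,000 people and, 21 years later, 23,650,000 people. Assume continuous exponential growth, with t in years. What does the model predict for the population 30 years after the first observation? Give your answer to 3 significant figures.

r = ln(23650000/14260000) / 21 ≈ 0.024091 per year
P(30) = 14260000 · e^(0.024091·30) = 14260000 · 2.06003 ≈ 29376041.14

≈ 29,400,000 people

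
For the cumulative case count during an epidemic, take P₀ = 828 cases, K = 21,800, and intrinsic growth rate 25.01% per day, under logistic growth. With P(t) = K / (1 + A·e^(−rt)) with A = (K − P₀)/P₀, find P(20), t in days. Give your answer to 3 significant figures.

≈ 18,600 cases

A = (21800 − 828)/828 = 25.3285
P(20) = 21800 / (1 + 25.3285·e^(−0.2501·20)) = 21800 / (1 + 25.3285·0.006724)
= 21800 / 1.17032 ≈ 18627.37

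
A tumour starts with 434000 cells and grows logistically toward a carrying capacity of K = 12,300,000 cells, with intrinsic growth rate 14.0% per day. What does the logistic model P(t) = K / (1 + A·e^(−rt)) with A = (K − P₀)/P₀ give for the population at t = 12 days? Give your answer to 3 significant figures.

≈ 2,020,000 cells

A = (12300000 − 434000)/434000 = 27.34101
P(12) = 12300000 / (1 + 27.34101·e^(−0.14·12)) = 12300000 / (1 + 27.34101·0.186374)
= 12300000 / 6.09565 ≈ 2017831.24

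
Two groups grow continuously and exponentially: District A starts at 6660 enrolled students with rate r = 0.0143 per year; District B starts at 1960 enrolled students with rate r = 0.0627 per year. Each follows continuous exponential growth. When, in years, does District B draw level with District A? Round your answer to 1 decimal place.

t ≈ 25.3 years

6660·e^(0.0143t) = 1960·e^(0.0627t)
6660/1960 = e^((0.0627 − 0.0143)t) → ln(3.39796) = 0.0484·t
t = 1.22318 / 0.0484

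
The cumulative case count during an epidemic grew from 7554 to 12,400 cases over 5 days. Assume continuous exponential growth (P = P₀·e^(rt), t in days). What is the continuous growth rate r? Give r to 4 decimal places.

r ≈ 0.0991 per day

12400 = 7554 · e^(r·5)
e^(5r) = 12400/7554 = 1.64151
r = ln(1.64151) / 5 = 0.49562 / 5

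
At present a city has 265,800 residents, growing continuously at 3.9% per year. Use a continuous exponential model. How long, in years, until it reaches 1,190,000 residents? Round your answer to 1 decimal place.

1190000 = 265800 · e^(0.039·t)
t = ln(1190000/265800) / 0.039 = ln(4.47705) / 0.039 = 1.49896 / 0.039

t ≈ 38.4 years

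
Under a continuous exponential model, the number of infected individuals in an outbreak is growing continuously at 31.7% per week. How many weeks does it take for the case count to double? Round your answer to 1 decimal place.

doubling time = ln(2) / |r| = 0.69315 / 0.317

doubling time ≈ 2.2 weeks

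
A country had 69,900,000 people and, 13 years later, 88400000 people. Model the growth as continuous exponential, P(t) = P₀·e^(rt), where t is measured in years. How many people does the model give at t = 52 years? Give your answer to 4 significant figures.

r = ln(88400000/69900000) / 13 ≈ 0.018062 per year
P(52) = 69900000 · e^(0.018062·52) = 69900000 · 2.558 ≈ 178804124.63

≈ 178,800,000 people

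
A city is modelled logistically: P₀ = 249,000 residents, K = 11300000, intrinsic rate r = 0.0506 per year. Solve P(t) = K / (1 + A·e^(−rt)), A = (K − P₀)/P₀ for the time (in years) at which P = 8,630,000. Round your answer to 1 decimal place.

A = (11300000 − 249000)/249000 = 44.38153
8630000 = 11300000/(1 + 44.38153·e^(−0.0506t)) → 1 + 44.38153·e^(−0.0506t) = 1.30939
e^(−0.0506t) = 0.006971 → t = ln(143.4504)/0.0506 = 4.96599/0.0506

t ≈ 98.1 years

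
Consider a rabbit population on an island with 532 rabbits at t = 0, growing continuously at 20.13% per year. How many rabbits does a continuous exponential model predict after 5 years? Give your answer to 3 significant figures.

P(5) = 532 · e^(0.2013·5) = 532 · e^(1.0065)
= 532 · 2.73601 ≈ 1455.56

≈ 1,460 rabbits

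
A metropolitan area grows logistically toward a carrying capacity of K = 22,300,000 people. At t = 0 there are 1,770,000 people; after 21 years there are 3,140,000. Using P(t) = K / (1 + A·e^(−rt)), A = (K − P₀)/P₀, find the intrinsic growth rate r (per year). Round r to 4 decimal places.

A = (22300000 − 1770000)/1770000 = 11.59887
3140000 = 22300000/(1 + 11.59887·e^(−r·21)) → e^(−21r) = (7.10191 − 1)/11.59887 = 0.526078
r = −ln(0.526078)/21 = 0.64231/21

r ≈ 0.0306 per year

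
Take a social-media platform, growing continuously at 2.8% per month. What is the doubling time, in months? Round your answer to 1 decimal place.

doubling time = ln(2) / |r| = 0.69315 / 0.028

doubling time ≈ 24.8 months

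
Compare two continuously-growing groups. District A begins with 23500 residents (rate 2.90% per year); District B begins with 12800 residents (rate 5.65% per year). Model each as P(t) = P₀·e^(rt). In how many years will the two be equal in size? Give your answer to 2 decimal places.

23500·e^(0.029t) = 12800·e^(0.0565t)
23500/12800 = e^((0.0565 − 0.029)t) → ln(1.83594) = 0.0275·t
t = 0.60756 / 0.0275

t ≈ 22.09 years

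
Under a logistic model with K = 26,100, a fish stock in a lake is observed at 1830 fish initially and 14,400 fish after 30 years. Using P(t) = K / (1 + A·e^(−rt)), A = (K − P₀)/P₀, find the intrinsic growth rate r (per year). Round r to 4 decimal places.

r ≈ 0.0931 per year

A = (26100 − 1830)/1830 = 13.2623
14400 = 26100/(1 + 13.2623·e^(−r·30)) → e^(−30r) = (1.8125 − 1)/13.2623 = 0.061264
r = −ln(0.061264)/30 = 2.79256/30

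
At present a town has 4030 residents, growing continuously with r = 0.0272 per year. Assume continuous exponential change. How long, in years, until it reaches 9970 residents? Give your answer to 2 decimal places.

9970 = 4030 · e^(0.0272·t)
t = ln(9970/4030) / 0.0272 = ln(2.47395) / 0.0272 = 0.90581 / 0.0272

t ≈ 33.30 years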